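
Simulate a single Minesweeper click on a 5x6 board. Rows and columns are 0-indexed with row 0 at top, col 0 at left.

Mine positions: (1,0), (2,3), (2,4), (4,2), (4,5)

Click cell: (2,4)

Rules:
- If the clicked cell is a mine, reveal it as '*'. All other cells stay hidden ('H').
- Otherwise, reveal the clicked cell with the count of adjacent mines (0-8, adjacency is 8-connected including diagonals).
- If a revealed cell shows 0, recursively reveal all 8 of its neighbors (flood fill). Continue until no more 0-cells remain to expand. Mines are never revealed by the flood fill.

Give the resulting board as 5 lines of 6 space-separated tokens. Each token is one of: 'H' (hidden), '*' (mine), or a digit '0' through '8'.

H H H H H H
H H H H H H
H H H H * H
H H H H H H
H H H H H H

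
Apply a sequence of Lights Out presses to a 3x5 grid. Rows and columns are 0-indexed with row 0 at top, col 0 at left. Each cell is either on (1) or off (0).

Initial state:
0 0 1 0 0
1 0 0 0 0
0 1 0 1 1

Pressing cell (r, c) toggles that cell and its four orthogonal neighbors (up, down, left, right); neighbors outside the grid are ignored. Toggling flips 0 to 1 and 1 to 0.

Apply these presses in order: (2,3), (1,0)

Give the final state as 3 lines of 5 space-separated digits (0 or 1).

After press 1 at (2,3):
0 0 1 0 0
1 0 0 1 0
0 1 1 0 0

After press 2 at (1,0):
1 0 1 0 0
0 1 0 1 0
1 1 1 0 0

Answer: 1 0 1 0 0
0 1 0 1 0
1 1 1 0 0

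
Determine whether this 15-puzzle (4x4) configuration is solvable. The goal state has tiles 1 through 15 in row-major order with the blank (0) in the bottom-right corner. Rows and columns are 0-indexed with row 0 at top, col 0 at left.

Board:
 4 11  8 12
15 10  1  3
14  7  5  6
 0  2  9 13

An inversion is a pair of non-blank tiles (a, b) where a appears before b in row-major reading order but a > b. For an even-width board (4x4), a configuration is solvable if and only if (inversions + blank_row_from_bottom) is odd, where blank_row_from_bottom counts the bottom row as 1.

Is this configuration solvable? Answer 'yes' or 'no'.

Inversions: 55
Blank is in row 3 (0-indexed from top), which is row 1 counting from the bottom (bottom = 1).
55 + 1 = 56, which is even, so the puzzle is not solvable.

Answer: no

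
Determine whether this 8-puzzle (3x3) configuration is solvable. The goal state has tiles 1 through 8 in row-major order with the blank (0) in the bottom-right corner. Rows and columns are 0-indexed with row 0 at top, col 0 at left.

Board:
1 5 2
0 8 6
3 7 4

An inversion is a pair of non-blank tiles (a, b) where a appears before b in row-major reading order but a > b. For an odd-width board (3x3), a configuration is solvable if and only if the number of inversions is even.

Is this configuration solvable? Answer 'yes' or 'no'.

Inversions (pairs i<j in row-major order where tile[i] > tile[j] > 0): 10
10 is even, so the puzzle is solvable.

Answer: yes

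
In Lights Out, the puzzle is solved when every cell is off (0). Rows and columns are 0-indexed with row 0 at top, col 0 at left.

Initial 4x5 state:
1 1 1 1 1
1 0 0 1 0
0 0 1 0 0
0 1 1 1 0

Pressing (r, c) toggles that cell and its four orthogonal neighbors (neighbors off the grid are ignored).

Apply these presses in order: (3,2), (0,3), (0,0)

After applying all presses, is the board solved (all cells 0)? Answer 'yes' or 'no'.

Answer: yes

Derivation:
After press 1 at (3,2):
1 1 1 1 1
1 0 0 1 0
0 0 0 0 0
0 0 0 0 0

After press 2 at (0,3):
1 1 0 0 0
1 0 0 0 0
0 0 0 0 0
0 0 0 0 0

After press 3 at (0,0):
0 0 0 0 0
0 0 0 0 0
0 0 0 0 0
0 0 0 0 0

Lights still on: 0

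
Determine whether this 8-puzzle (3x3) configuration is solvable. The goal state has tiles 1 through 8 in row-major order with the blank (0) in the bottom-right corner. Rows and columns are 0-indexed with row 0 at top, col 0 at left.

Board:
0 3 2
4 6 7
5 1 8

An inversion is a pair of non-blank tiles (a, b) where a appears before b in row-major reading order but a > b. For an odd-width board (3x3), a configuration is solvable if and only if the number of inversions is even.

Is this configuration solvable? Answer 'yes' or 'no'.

Answer: no

Derivation:
Inversions (pairs i<j in row-major order where tile[i] > tile[j] > 0): 9
9 is odd, so the puzzle is not solvable.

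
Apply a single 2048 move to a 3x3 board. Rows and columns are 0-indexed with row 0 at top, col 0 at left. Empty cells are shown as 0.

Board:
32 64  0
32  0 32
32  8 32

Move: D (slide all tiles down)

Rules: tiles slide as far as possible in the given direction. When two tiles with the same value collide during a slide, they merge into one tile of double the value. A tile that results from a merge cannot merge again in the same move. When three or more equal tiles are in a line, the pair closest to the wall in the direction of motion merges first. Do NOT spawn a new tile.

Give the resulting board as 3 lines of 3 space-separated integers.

Slide down:
col 0: [32, 32, 32] -> [0, 32, 64]
col 1: [64, 0, 8] -> [0, 64, 8]
col 2: [0, 32, 32] -> [0, 0, 64]

Answer:  0  0  0
32 64  0
64  8 64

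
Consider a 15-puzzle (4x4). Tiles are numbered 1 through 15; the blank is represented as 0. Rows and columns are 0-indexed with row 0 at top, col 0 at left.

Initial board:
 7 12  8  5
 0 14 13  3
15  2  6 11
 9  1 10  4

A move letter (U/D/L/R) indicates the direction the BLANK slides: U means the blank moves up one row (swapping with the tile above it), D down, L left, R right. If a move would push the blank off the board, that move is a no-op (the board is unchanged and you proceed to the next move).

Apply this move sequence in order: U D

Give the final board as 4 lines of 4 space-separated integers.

Answer:  7 12  8  5
 0 14 13  3
15  2  6 11
 9  1 10  4

Derivation:
After move 1 (U):
 0 12  8  5
 7 14 13  3
15  2  6 11
 9  1 10  4

After move 2 (D):
 7 12  8  5
 0 14 13  3
15  2  6 11
 9  1 10  4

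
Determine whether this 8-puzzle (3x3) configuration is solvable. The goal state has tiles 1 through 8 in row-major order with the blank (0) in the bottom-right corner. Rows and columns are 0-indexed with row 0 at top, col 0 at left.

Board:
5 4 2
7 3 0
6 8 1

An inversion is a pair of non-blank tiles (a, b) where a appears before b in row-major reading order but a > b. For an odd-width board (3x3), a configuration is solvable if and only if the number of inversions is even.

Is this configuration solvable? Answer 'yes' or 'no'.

Answer: yes

Derivation:
Inversions (pairs i<j in row-major order where tile[i] > tile[j] > 0): 14
14 is even, so the puzzle is solvable.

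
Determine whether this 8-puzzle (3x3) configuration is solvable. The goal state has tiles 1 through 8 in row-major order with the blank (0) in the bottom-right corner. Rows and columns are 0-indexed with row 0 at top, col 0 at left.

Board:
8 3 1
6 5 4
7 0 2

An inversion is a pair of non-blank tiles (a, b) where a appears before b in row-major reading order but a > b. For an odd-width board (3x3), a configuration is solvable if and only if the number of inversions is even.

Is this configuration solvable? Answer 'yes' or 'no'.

Answer: yes

Derivation:
Inversions (pairs i<j in row-major order where tile[i] > tile[j] > 0): 16
16 is even, so the puzzle is solvable.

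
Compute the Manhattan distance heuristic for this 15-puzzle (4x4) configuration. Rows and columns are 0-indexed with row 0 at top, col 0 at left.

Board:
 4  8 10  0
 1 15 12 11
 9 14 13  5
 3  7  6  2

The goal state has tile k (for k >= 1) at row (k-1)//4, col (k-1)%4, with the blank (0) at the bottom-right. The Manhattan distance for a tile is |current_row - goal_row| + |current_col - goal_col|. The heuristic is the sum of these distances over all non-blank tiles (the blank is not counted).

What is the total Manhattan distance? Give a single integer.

Answer: 41

Derivation:
Tile 4: (0,0)->(0,3) = 3
Tile 8: (0,1)->(1,3) = 3
Tile 10: (0,2)->(2,1) = 3
Tile 1: (1,0)->(0,0) = 1
Tile 15: (1,1)->(3,2) = 3
Tile 12: (1,2)->(2,3) = 2
Tile 11: (1,3)->(2,2) = 2
Tile 9: (2,0)->(2,0) = 0
Tile 14: (2,1)->(3,1) = 1
Tile 13: (2,2)->(3,0) = 3
Tile 5: (2,3)->(1,0) = 4
Tile 3: (3,0)->(0,2) = 5
Tile 7: (3,1)->(1,2) = 3
Tile 6: (3,2)->(1,1) = 3
Tile 2: (3,3)->(0,1) = 5
Sum: 3 + 3 + 3 + 1 + 3 + 2 + 2 + 0 + 1 + 3 + 4 + 5 + 3 + 3 + 5 = 41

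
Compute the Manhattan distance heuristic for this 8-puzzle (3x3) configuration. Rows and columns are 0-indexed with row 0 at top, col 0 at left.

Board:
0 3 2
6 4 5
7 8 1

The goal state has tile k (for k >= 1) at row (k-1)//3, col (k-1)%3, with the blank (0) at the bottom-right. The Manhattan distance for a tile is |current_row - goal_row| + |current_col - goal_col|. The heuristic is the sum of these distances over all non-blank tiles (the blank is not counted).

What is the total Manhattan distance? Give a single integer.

Tile 3: at (0,1), goal (0,2), distance |0-0|+|1-2| = 1
Tile 2: at (0,2), goal (0,1), distance |0-0|+|2-1| = 1
Tile 6: at (1,0), goal (1,2), distance |1-1|+|0-2| = 2
Tile 4: at (1,1), goal (1,0), distance |1-1|+|1-0| = 1
Tile 5: at (1,2), goal (1,1), distance |1-1|+|2-1| = 1
Tile 7: at (2,0), goal (2,0), distance |2-2|+|0-0| = 0
Tile 8: at (2,1), goal (2,1), distance |2-2|+|1-1| = 0
Tile 1: at (2,2), goal (0,0), distance |2-0|+|2-0| = 4
Sum: 1 + 1 + 2 + 1 + 1 + 0 + 0 + 4 = 10

Answer: 10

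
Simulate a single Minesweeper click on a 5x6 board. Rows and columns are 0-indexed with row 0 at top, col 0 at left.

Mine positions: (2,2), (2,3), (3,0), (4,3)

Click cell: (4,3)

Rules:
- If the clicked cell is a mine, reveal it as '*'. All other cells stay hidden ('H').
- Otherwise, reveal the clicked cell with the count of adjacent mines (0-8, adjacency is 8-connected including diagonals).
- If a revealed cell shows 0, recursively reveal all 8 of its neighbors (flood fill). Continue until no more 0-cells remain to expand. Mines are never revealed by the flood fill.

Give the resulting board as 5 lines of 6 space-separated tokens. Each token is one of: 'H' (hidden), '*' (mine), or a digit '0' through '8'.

H H H H H H
H H H H H H
H H H H H H
H H H H H H
H H H * H H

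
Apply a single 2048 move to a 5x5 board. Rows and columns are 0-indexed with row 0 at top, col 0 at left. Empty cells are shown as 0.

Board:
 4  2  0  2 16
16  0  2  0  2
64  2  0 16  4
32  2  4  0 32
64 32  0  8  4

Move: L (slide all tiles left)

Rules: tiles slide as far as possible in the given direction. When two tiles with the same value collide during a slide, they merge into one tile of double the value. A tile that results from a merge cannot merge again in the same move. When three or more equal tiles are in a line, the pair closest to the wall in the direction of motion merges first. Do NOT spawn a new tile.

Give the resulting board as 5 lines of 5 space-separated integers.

Answer:  4  4 16  0  0
16  4  0  0  0
64  2 16  4  0
32  2  4 32  0
64 32  8  4  0

Derivation:
Slide left:
row 0: [4, 2, 0, 2, 16] -> [4, 4, 16, 0, 0]
row 1: [16, 0, 2, 0, 2] -> [16, 4, 0, 0, 0]
row 2: [64, 2, 0, 16, 4] -> [64, 2, 16, 4, 0]
row 3: [32, 2, 4, 0, 32] -> [32, 2, 4, 32, 0]
row 4: [64, 32, 0, 8, 4] -> [64, 32, 8, 4, 0]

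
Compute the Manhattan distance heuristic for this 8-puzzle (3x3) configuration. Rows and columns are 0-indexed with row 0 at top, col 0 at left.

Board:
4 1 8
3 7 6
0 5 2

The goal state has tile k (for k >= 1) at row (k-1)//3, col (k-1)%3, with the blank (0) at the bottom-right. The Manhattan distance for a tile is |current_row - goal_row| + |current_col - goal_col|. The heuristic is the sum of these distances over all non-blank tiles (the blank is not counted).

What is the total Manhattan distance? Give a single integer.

Answer: 14

Derivation:
Tile 4: (0,0)->(1,0) = 1
Tile 1: (0,1)->(0,0) = 1
Tile 8: (0,2)->(2,1) = 3
Tile 3: (1,0)->(0,2) = 3
Tile 7: (1,1)->(2,0) = 2
Tile 6: (1,2)->(1,2) = 0
Tile 5: (2,1)->(1,1) = 1
Tile 2: (2,2)->(0,1) = 3
Sum: 1 + 1 + 3 + 3 + 2 + 0 + 1 + 3 = 14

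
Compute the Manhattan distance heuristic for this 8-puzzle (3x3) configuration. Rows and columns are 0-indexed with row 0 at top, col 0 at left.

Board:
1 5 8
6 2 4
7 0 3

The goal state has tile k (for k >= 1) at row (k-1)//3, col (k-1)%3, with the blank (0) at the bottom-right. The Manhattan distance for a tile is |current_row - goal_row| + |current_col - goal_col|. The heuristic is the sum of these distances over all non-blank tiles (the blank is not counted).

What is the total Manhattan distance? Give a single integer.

Answer: 11

Derivation:
Tile 1: (0,0)->(0,0) = 0
Tile 5: (0,1)->(1,1) = 1
Tile 8: (0,2)->(2,1) = 3
Tile 6: (1,0)->(1,2) = 2
Tile 2: (1,1)->(0,1) = 1
Tile 4: (1,2)->(1,0) = 2
Tile 7: (2,0)->(2,0) = 0
Tile 3: (2,2)->(0,2) = 2
Sum: 0 + 1 + 3 + 2 + 1 + 2 + 0 + 2 = 11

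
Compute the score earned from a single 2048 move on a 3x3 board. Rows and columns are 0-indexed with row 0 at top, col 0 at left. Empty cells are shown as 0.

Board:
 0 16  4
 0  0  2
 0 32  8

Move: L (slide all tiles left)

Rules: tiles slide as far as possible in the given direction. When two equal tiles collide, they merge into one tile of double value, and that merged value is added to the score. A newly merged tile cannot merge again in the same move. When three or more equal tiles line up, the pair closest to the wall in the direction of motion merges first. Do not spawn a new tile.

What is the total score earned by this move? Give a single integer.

Slide left:
row 0: [0, 16, 4] -> [16, 4, 0]  score +0 (running 0)
row 1: [0, 0, 2] -> [2, 0, 0]  score +0 (running 0)
row 2: [0, 32, 8] -> [32, 8, 0]  score +0 (running 0)
Board after move:
16  4  0
 2  0  0
32  8  0

Answer: 0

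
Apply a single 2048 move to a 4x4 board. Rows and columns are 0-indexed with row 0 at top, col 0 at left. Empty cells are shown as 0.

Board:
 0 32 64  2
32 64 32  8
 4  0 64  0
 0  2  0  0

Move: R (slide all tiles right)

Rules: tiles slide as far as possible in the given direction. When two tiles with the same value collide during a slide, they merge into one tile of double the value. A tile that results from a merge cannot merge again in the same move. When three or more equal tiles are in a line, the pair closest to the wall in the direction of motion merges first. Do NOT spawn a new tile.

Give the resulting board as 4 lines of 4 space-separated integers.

Answer:  0 32 64  2
32 64 32  8
 0  0  4 64
 0  0  0  2

Derivation:
Slide right:
row 0: [0, 32, 64, 2] -> [0, 32, 64, 2]
row 1: [32, 64, 32, 8] -> [32, 64, 32, 8]
row 2: [4, 0, 64, 0] -> [0, 0, 4, 64]
row 3: [0, 2, 0, 0] -> [0, 0, 0, 2]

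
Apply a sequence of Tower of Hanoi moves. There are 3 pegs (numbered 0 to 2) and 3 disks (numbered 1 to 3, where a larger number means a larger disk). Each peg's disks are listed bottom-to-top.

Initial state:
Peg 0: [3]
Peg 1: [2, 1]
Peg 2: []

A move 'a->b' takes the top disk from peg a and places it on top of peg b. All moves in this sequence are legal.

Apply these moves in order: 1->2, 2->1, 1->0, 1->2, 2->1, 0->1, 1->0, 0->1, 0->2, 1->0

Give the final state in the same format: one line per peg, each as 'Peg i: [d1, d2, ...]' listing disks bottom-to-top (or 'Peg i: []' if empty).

After move 1 (1->2):
Peg 0: [3]
Peg 1: [2]
Peg 2: [1]

After move 2 (2->1):
Peg 0: [3]
Peg 1: [2, 1]
Peg 2: []

After move 3 (1->0):
Peg 0: [3, 1]
Peg 1: [2]
Peg 2: []

After move 4 (1->2):
Peg 0: [3, 1]
Peg 1: []
Peg 2: [2]

After move 5 (2->1):
Peg 0: [3, 1]
Peg 1: [2]
Peg 2: []

After move 6 (0->1):
Peg 0: [3]
Peg 1: [2, 1]
Peg 2: []

After move 7 (1->0):
Peg 0: [3, 1]
Peg 1: [2]
Peg 2: []

After move 8 (0->1):
Peg 0: [3]
Peg 1: [2, 1]
Peg 2: []

After move 9 (0->2):
Peg 0: []
Peg 1: [2, 1]
Peg 2: [3]

After move 10 (1->0):
Peg 0: [1]
Peg 1: [2]
Peg 2: [3]

Answer: Peg 0: [1]
Peg 1: [2]
Peg 2: [3]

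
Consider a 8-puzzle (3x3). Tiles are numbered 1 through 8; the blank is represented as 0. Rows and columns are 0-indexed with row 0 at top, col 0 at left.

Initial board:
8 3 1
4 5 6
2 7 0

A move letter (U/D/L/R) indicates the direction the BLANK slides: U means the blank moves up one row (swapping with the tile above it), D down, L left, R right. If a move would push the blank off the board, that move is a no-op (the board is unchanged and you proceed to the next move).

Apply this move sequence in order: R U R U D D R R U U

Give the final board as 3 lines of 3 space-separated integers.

Answer: 8 3 0
4 5 1
2 7 6

Derivation:
After move 1 (R):
8 3 1
4 5 6
2 7 0

After move 2 (U):
8 3 1
4 5 0
2 7 6

After move 3 (R):
8 3 1
4 5 0
2 7 6

After move 4 (U):
8 3 0
4 5 1
2 7 6

After move 5 (D):
8 3 1
4 5 0
2 7 6

After move 6 (D):
8 3 1
4 5 6
2 7 0

After move 7 (R):
8 3 1
4 5 6
2 7 0

After move 8 (R):
8 3 1
4 5 6
2 7 0

After move 9 (U):
8 3 1
4 5 0
2 7 6

After move 10 (U):
8 3 0
4 5 1
2 7 6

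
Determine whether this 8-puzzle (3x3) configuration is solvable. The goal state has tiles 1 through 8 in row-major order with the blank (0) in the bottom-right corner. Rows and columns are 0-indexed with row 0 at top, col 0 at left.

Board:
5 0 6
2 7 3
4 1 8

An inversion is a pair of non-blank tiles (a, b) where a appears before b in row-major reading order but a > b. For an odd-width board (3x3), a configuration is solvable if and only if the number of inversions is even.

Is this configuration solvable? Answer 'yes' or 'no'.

Inversions (pairs i<j in row-major order where tile[i] > tile[j] > 0): 14
14 is even, so the puzzle is solvable.

Answer: yes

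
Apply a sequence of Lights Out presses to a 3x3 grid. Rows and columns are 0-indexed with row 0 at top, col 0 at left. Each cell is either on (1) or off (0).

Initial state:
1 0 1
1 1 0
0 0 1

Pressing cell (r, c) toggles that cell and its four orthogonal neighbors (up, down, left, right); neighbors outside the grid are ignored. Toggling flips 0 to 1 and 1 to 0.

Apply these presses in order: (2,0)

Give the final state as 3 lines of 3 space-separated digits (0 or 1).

Answer: 1 0 1
0 1 0
1 1 1

Derivation:
After press 1 at (2,0):
1 0 1
0 1 0
1 1 1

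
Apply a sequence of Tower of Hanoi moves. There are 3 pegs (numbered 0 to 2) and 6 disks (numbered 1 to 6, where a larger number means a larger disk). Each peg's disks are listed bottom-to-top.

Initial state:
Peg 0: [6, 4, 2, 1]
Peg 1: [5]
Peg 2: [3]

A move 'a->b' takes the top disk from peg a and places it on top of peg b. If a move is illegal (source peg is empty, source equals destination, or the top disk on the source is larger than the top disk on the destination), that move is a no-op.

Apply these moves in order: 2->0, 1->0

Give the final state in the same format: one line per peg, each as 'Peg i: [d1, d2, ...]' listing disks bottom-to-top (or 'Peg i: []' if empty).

After move 1 (2->0):
Peg 0: [6, 4, 2, 1]
Peg 1: [5]
Peg 2: [3]

After move 2 (1->0):
Peg 0: [6, 4, 2, 1]
Peg 1: [5]
Peg 2: [3]

Answer: Peg 0: [6, 4, 2, 1]
Peg 1: [5]
Peg 2: [3]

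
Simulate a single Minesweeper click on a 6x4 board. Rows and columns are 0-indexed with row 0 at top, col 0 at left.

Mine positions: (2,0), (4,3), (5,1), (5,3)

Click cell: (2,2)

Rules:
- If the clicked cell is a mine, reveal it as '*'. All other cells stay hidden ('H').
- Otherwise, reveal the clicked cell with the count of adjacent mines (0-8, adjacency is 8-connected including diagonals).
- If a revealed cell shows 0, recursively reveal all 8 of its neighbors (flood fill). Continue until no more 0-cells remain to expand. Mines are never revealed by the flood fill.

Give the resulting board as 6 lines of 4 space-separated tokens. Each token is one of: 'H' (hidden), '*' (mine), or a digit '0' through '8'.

0 0 0 0
1 1 0 0
H 1 0 0
H 1 1 1
H H H H
H H H H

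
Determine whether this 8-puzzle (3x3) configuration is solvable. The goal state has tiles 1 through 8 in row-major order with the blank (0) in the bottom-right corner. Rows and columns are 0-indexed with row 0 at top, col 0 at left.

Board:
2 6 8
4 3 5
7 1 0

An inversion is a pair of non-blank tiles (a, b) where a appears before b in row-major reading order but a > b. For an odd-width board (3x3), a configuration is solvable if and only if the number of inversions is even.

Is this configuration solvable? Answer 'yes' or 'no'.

Inversions (pairs i<j in row-major order where tile[i] > tile[j] > 0): 15
15 is odd, so the puzzle is not solvable.

Answer: no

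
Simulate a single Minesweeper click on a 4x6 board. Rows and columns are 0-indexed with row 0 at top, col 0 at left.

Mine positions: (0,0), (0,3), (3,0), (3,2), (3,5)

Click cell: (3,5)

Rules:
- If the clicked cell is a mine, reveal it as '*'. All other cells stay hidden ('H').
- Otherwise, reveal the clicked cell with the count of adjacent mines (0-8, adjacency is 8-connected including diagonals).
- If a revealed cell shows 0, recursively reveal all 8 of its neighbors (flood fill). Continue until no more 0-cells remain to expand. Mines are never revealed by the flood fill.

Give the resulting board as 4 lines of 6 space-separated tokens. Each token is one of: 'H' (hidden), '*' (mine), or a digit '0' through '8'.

H H H H H H
H H H H H H
H H H H H H
H H H H H *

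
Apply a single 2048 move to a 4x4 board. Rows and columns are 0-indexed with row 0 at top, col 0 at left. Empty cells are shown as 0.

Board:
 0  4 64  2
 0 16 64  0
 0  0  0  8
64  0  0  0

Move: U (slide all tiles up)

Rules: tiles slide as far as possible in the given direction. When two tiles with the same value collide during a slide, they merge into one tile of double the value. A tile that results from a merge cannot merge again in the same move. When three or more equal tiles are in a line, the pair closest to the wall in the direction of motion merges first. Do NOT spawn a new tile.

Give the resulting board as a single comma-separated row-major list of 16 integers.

Answer: 64, 4, 128, 2, 0, 16, 0, 8, 0, 0, 0, 0, 0, 0, 0, 0

Derivation:
Slide up:
col 0: [0, 0, 0, 64] -> [64, 0, 0, 0]
col 1: [4, 16, 0, 0] -> [4, 16, 0, 0]
col 2: [64, 64, 0, 0] -> [128, 0, 0, 0]
col 3: [2, 0, 8, 0] -> [2, 8, 0, 0]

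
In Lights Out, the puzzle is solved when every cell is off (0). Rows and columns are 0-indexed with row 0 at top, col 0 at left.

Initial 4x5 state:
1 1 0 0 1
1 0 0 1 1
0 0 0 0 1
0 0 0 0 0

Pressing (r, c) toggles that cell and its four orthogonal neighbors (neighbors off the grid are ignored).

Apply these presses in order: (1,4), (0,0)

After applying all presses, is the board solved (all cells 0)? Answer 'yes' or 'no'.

Answer: yes

Derivation:
After press 1 at (1,4):
1 1 0 0 0
1 0 0 0 0
0 0 0 0 0
0 0 0 0 0

After press 2 at (0,0):
0 0 0 0 0
0 0 0 0 0
0 0 0 0 0
0 0 0 0 0

Lights still on: 0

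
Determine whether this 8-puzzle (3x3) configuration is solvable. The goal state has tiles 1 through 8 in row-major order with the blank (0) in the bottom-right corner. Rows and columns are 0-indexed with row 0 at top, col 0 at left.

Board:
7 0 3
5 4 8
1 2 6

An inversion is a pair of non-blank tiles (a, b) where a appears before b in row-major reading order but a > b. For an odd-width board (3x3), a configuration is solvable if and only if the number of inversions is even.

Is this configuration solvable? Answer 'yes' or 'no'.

Inversions (pairs i<j in row-major order where tile[i] > tile[j] > 0): 16
16 is even, so the puzzle is solvable.

Answer: yes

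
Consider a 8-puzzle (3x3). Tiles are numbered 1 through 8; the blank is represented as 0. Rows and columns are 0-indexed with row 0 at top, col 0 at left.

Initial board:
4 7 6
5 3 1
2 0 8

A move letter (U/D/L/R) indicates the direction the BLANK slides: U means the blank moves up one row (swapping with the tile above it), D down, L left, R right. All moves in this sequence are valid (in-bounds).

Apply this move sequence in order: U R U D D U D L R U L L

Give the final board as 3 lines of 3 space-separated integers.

After move 1 (U):
4 7 6
5 0 1
2 3 8

After move 2 (R):
4 7 6
5 1 0
2 3 8

After move 3 (U):
4 7 0
5 1 6
2 3 8

After move 4 (D):
4 7 6
5 1 0
2 3 8

After move 5 (D):
4 7 6
5 1 8
2 3 0

After move 6 (U):
4 7 6
5 1 0
2 3 8

After move 7 (D):
4 7 6
5 1 8
2 3 0

After move 8 (L):
4 7 6
5 1 8
2 0 3

After move 9 (R):
4 7 6
5 1 8
2 3 0

After move 10 (U):
4 7 6
5 1 0
2 3 8

After move 11 (L):
4 7 6
5 0 1
2 3 8

After move 12 (L):
4 7 6
0 5 1
2 3 8

Answer: 4 7 6
0 5 1
2 3 8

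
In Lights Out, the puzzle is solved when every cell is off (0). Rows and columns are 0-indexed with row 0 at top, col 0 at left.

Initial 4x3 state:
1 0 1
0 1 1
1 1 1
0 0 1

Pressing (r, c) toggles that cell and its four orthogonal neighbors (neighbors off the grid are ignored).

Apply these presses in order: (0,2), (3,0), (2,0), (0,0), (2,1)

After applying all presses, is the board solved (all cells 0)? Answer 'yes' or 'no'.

After press 1 at (0,2):
1 1 0
0 1 0
1 1 1
0 0 1

After press 2 at (3,0):
1 1 0
0 1 0
0 1 1
1 1 1

After press 3 at (2,0):
1 1 0
1 1 0
1 0 1
0 1 1

After press 4 at (0,0):
0 0 0
0 1 0
1 0 1
0 1 1

After press 5 at (2,1):
0 0 0
0 0 0
0 1 0
0 0 1

Lights still on: 2

Answer: no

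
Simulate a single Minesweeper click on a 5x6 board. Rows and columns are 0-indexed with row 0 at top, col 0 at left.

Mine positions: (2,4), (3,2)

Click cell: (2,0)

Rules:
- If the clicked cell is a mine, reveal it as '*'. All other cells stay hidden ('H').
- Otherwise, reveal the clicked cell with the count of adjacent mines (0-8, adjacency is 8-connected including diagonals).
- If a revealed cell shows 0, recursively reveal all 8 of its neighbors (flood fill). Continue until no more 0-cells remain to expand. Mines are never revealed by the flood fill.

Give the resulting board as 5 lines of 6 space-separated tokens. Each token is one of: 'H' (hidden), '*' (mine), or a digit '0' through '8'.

0 0 0 0 0 0
0 0 0 1 1 1
0 1 1 2 H H
0 1 H H H H
0 1 H H H H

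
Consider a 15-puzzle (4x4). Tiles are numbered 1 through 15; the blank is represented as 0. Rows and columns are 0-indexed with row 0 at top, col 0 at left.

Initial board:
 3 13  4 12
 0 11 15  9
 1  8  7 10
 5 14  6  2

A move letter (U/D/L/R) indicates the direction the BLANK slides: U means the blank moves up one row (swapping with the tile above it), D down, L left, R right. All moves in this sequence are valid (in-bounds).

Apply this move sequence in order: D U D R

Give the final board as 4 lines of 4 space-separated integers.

After move 1 (D):
 3 13  4 12
 1 11 15  9
 0  8  7 10
 5 14  6  2

After move 2 (U):
 3 13  4 12
 0 11 15  9
 1  8  7 10
 5 14  6  2

After move 3 (D):
 3 13  4 12
 1 11 15  9
 0  8  7 10
 5 14  6  2

After move 4 (R):
 3 13  4 12
 1 11 15  9
 8  0  7 10
 5 14  6  2

Answer:  3 13  4 12
 1 11 15  9
 8  0  7 10
 5 14  6  2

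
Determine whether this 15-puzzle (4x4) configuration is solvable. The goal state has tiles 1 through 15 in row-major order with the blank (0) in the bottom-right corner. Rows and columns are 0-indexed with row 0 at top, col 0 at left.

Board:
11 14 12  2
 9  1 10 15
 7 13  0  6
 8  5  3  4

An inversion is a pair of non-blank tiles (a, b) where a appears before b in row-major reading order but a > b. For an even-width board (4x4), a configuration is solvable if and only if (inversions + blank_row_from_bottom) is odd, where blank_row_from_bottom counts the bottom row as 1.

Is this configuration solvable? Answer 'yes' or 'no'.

Inversions: 70
Blank is in row 2 (0-indexed from top), which is row 2 counting from the bottom (bottom = 1).
70 + 2 = 72, which is even, so the puzzle is not solvable.

Answer: no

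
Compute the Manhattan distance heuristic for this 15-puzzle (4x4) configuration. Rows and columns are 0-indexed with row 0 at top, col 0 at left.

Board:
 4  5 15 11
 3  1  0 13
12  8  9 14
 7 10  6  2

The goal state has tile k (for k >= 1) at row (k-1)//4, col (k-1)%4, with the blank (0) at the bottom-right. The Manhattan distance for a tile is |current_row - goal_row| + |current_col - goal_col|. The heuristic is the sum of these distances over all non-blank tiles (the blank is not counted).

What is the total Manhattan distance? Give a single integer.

Answer: 45

Derivation:
Tile 4: (0,0)->(0,3) = 3
Tile 5: (0,1)->(1,0) = 2
Tile 15: (0,2)->(3,2) = 3
Tile 11: (0,3)->(2,2) = 3
Tile 3: (1,0)->(0,2) = 3
Tile 1: (1,1)->(0,0) = 2
Tile 13: (1,3)->(3,0) = 5
Tile 12: (2,0)->(2,3) = 3
Tile 8: (2,1)->(1,3) = 3
Tile 9: (2,2)->(2,0) = 2
Tile 14: (2,3)->(3,1) = 3
Tile 7: (3,0)->(1,2) = 4
Tile 10: (3,1)->(2,1) = 1
Tile 6: (3,2)->(1,1) = 3
Tile 2: (3,3)->(0,1) = 5
Sum: 3 + 2 + 3 + 3 + 3 + 2 + 5 + 3 + 3 + 2 + 3 + 4 + 1 + 3 + 5 = 45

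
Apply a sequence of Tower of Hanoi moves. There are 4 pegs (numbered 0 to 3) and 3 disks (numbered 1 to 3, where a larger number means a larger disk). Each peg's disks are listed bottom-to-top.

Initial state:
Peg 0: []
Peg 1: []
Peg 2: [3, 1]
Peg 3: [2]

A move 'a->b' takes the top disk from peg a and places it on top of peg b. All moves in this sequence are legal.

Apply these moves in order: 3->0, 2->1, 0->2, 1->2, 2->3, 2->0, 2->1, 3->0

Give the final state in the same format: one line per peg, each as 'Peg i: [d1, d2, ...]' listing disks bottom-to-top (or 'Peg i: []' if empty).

After move 1 (3->0):
Peg 0: [2]
Peg 1: []
Peg 2: [3, 1]
Peg 3: []

After move 2 (2->1):
Peg 0: [2]
Peg 1: [1]
Peg 2: [3]
Peg 3: []

After move 3 (0->2):
Peg 0: []
Peg 1: [1]
Peg 2: [3, 2]
Peg 3: []

After move 4 (1->2):
Peg 0: []
Peg 1: []
Peg 2: [3, 2, 1]
Peg 3: []

After move 5 (2->3):
Peg 0: []
Peg 1: []
Peg 2: [3, 2]
Peg 3: [1]

After move 6 (2->0):
Peg 0: [2]
Peg 1: []
Peg 2: [3]
Peg 3: [1]

After move 7 (2->1):
Peg 0: [2]
Peg 1: [3]
Peg 2: []
Peg 3: [1]

After move 8 (3->0):
Peg 0: [2, 1]
Peg 1: [3]
Peg 2: []
Peg 3: []

Answer: Peg 0: [2, 1]
Peg 1: [3]
Peg 2: []
Peg 3: []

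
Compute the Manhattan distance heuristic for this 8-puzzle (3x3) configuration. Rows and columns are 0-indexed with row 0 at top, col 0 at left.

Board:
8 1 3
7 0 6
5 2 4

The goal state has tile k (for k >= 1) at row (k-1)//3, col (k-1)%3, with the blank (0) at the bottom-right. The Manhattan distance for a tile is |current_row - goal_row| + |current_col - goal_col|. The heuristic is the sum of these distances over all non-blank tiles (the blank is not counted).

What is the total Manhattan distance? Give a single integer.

Tile 8: at (0,0), goal (2,1), distance |0-2|+|0-1| = 3
Tile 1: at (0,1), goal (0,0), distance |0-0|+|1-0| = 1
Tile 3: at (0,2), goal (0,2), distance |0-0|+|2-2| = 0
Tile 7: at (1,0), goal (2,0), distance |1-2|+|0-0| = 1
Tile 6: at (1,2), goal (1,2), distance |1-1|+|2-2| = 0
Tile 5: at (2,0), goal (1,1), distance |2-1|+|0-1| = 2
Tile 2: at (2,1), goal (0,1), distance |2-0|+|1-1| = 2
Tile 4: at (2,2), goal (1,0), distance |2-1|+|2-0| = 3
Sum: 3 + 1 + 0 + 1 + 0 + 2 + 2 + 3 = 12

Answer: 12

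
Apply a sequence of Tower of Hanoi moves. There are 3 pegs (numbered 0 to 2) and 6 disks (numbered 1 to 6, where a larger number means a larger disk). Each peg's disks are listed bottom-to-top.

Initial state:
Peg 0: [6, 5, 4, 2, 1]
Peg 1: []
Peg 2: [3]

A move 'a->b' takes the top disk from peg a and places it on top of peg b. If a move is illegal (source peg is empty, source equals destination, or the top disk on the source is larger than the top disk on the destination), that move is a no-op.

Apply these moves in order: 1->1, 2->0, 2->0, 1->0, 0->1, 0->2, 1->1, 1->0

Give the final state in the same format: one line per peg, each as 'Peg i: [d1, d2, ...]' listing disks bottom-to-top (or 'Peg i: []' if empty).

After move 1 (1->1):
Peg 0: [6, 5, 4, 2, 1]
Peg 1: []
Peg 2: [3]

After move 2 (2->0):
Peg 0: [6, 5, 4, 2, 1]
Peg 1: []
Peg 2: [3]

After move 3 (2->0):
Peg 0: [6, 5, 4, 2, 1]
Peg 1: []
Peg 2: [3]

After move 4 (1->0):
Peg 0: [6, 5, 4, 2, 1]
Peg 1: []
Peg 2: [3]

After move 5 (0->1):
Peg 0: [6, 5, 4, 2]
Peg 1: [1]
Peg 2: [3]

After move 6 (0->2):
Peg 0: [6, 5, 4]
Peg 1: [1]
Peg 2: [3, 2]

After move 7 (1->1):
Peg 0: [6, 5, 4]
Peg 1: [1]
Peg 2: [3, 2]

After move 8 (1->0):
Peg 0: [6, 5, 4, 1]
Peg 1: []
Peg 2: [3, 2]

Answer: Peg 0: [6, 5, 4, 1]
Peg 1: []
Peg 2: [3, 2]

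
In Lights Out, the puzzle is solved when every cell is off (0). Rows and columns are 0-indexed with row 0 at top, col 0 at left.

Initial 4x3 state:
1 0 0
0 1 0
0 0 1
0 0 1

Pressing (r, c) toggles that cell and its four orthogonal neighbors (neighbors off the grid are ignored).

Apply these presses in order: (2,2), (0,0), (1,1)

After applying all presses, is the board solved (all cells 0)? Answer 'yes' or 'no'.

After press 1 at (2,2):
1 0 0
0 1 1
0 1 0
0 0 0

After press 2 at (0,0):
0 1 0
1 1 1
0 1 0
0 0 0

After press 3 at (1,1):
0 0 0
0 0 0
0 0 0
0 0 0

Lights still on: 0

Answer: yes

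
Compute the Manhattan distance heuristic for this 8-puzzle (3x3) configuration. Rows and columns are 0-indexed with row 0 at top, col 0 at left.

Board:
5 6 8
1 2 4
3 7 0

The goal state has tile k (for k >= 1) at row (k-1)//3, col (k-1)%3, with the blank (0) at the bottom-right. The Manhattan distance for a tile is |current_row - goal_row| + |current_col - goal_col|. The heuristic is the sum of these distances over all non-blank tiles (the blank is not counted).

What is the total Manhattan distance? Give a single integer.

Tile 5: (0,0)->(1,1) = 2
Tile 6: (0,1)->(1,2) = 2
Tile 8: (0,2)->(2,1) = 3
Tile 1: (1,0)->(0,0) = 1
Tile 2: (1,1)->(0,1) = 1
Tile 4: (1,2)->(1,0) = 2
Tile 3: (2,0)->(0,2) = 4
Tile 7: (2,1)->(2,0) = 1
Sum: 2 + 2 + 3 + 1 + 1 + 2 + 4 + 1 = 16

Answer: 16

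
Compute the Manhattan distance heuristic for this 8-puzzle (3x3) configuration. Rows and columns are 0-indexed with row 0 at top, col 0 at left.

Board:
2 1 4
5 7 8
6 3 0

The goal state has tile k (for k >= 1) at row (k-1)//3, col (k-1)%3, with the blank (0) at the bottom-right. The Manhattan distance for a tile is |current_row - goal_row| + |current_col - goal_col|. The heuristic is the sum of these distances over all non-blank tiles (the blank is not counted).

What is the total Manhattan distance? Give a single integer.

Answer: 16

Derivation:
Tile 2: (0,0)->(0,1) = 1
Tile 1: (0,1)->(0,0) = 1
Tile 4: (0,2)->(1,0) = 3
Tile 5: (1,0)->(1,1) = 1
Tile 7: (1,1)->(2,0) = 2
Tile 8: (1,2)->(2,1) = 2
Tile 6: (2,0)->(1,2) = 3
Tile 3: (2,1)->(0,2) = 3
Sum: 1 + 1 + 3 + 1 + 2 + 2 + 3 + 3 = 16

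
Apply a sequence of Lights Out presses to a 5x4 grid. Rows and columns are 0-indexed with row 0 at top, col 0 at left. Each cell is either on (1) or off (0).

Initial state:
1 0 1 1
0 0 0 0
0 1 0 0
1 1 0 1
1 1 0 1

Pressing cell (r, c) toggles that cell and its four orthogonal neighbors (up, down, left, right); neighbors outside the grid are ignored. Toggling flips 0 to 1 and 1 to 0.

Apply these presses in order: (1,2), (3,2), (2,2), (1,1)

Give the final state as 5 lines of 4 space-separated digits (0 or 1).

Answer: 1 1 0 1
1 0 1 1
0 1 1 1
1 0 0 0
1 1 1 1

Derivation:
After press 1 at (1,2):
1 0 0 1
0 1 1 1
0 1 1 0
1 1 0 1
1 1 0 1

After press 2 at (3,2):
1 0 0 1
0 1 1 1
0 1 0 0
1 0 1 0
1 1 1 1

After press 3 at (2,2):
1 0 0 1
0 1 0 1
0 0 1 1
1 0 0 0
1 1 1 1

After press 4 at (1,1):
1 1 0 1
1 0 1 1
0 1 1 1
1 0 0 0
1 1 1 1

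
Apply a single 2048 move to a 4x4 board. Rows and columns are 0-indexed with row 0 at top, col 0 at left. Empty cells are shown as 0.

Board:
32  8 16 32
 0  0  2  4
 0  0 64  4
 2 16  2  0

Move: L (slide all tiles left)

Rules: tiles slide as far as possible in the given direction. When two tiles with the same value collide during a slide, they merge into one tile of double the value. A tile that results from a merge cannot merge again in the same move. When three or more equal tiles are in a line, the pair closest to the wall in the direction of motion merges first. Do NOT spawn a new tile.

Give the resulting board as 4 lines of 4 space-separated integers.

Answer: 32  8 16 32
 2  4  0  0
64  4  0  0
 2 16  2  0

Derivation:
Slide left:
row 0: [32, 8, 16, 32] -> [32, 8, 16, 32]
row 1: [0, 0, 2, 4] -> [2, 4, 0, 0]
row 2: [0, 0, 64, 4] -> [64, 4, 0, 0]
row 3: [2, 16, 2, 0] -> [2, 16, 2, 0]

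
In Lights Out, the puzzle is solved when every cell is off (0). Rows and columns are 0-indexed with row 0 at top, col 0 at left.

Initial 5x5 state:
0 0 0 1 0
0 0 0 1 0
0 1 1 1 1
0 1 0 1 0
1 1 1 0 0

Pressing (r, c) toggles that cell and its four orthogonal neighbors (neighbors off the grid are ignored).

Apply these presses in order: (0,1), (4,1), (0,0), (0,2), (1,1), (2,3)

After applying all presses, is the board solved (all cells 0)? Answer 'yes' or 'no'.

Answer: yes

Derivation:
After press 1 at (0,1):
1 1 1 1 0
0 1 0 1 0
0 1 1 1 1
0 1 0 1 0
1 1 1 0 0

After press 2 at (4,1):
1 1 1 1 0
0 1 0 1 0
0 1 1 1 1
0 0 0 1 0
0 0 0 0 0

After press 3 at (0,0):
0 0 1 1 0
1 1 0 1 0
0 1 1 1 1
0 0 0 1 0
0 0 0 0 0

After press 4 at (0,2):
0 1 0 0 0
1 1 1 1 0
0 1 1 1 1
0 0 0 1 0
0 0 0 0 0

After press 5 at (1,1):
0 0 0 0 0
0 0 0 1 0
0 0 1 1 1
0 0 0 1 0
0 0 0 0 0

After press 6 at (2,3):
0 0 0 0 0
0 0 0 0 0
0 0 0 0 0
0 0 0 0 0
0 0 0 0 0

Lights still on: 0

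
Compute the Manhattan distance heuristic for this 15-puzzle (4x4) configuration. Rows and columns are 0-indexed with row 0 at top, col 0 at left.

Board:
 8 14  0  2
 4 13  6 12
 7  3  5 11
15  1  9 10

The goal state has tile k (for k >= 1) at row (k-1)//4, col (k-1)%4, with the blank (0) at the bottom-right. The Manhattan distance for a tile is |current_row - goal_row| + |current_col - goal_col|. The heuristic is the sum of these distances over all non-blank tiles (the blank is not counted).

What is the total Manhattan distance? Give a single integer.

Answer: 40

Derivation:
Tile 8: (0,0)->(1,3) = 4
Tile 14: (0,1)->(3,1) = 3
Tile 2: (0,3)->(0,1) = 2
Tile 4: (1,0)->(0,3) = 4
Tile 13: (1,1)->(3,0) = 3
Tile 6: (1,2)->(1,1) = 1
Tile 12: (1,3)->(2,3) = 1
Tile 7: (2,0)->(1,2) = 3
Tile 3: (2,1)->(0,2) = 3
Tile 5: (2,2)->(1,0) = 3
Tile 11: (2,3)->(2,2) = 1
Tile 15: (3,0)->(3,2) = 2
Tile 1: (3,1)->(0,0) = 4
Tile 9: (3,2)->(2,0) = 3
Tile 10: (3,3)->(2,1) = 3
Sum: 4 + 3 + 2 + 4 + 3 + 1 + 1 + 3 + 3 + 3 + 1 + 2 + 4 + 3 + 3 = 40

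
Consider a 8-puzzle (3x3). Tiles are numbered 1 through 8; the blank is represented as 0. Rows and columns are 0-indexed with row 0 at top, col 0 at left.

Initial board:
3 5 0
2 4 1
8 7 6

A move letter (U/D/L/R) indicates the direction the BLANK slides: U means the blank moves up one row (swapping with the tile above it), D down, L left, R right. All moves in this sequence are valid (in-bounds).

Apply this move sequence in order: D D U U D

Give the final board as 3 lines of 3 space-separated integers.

After move 1 (D):
3 5 1
2 4 0
8 7 6

After move 2 (D):
3 5 1
2 4 6
8 7 0

After move 3 (U):
3 5 1
2 4 0
8 7 6

After move 4 (U):
3 5 0
2 4 1
8 7 6

After move 5 (D):
3 5 1
2 4 0
8 7 6

Answer: 3 5 1
2 4 0
8 7 6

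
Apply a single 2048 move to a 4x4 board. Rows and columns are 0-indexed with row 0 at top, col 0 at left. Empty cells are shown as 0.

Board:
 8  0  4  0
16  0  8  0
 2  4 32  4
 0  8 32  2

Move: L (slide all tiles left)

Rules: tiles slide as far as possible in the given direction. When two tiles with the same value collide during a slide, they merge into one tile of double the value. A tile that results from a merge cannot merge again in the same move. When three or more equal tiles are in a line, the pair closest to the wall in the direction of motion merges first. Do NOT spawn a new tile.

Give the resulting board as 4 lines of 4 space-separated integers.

Slide left:
row 0: [8, 0, 4, 0] -> [8, 4, 0, 0]
row 1: [16, 0, 8, 0] -> [16, 8, 0, 0]
row 2: [2, 4, 32, 4] -> [2, 4, 32, 4]
row 3: [0, 8, 32, 2] -> [8, 32, 2, 0]

Answer:  8  4  0  0
16  8  0  0
 2  4 32  4
 8 32  2  0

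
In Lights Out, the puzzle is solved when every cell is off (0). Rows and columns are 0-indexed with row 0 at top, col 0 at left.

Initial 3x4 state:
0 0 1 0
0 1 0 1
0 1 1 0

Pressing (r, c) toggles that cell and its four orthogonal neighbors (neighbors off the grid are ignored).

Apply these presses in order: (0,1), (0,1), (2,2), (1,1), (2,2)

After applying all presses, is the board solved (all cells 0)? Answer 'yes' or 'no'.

After press 1 at (0,1):
1 1 0 0
0 0 0 1
0 1 1 0

After press 2 at (0,1):
0 0 1 0
0 1 0 1
0 1 1 0

After press 3 at (2,2):
0 0 1 0
0 1 1 1
0 0 0 1

After press 4 at (1,1):
0 1 1 0
1 0 0 1
0 1 0 1

After press 5 at (2,2):
0 1 1 0
1 0 1 1
0 0 1 0

Lights still on: 6

Answer: no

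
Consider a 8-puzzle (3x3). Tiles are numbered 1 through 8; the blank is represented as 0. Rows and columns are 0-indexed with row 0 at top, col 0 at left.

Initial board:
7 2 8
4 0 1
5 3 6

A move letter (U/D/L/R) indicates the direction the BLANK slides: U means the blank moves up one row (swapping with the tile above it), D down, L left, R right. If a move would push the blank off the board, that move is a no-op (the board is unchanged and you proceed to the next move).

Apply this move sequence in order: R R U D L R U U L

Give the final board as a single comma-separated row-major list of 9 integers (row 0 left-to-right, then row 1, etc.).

Answer: 7, 0, 2, 4, 1, 8, 5, 3, 6

Derivation:
After move 1 (R):
7 2 8
4 1 0
5 3 6

After move 2 (R):
7 2 8
4 1 0
5 3 6

After move 3 (U):
7 2 0
4 1 8
5 3 6

After move 4 (D):
7 2 8
4 1 0
5 3 6

After move 5 (L):
7 2 8
4 0 1
5 3 6

After move 6 (R):
7 2 8
4 1 0
5 3 6

After move 7 (U):
7 2 0
4 1 8
5 3 6

After move 8 (U):
7 2 0
4 1 8
5 3 6

After move 9 (L):
7 0 2
4 1 8
5 3 6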